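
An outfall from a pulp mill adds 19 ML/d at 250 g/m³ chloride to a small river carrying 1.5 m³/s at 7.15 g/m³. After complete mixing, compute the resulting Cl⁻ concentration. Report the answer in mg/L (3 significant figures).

19 ML/d = 0.2199 m³/s.
Flow-weighted mixing gives C = (0.2199·250 + 1.5·7.15) / (0.2199 + 1.5) = 65.7/1.72 = 38.2 mg/L.

38.2 mg/L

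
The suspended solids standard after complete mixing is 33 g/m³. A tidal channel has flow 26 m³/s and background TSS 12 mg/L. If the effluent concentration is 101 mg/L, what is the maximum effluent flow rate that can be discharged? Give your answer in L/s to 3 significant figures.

Mass balance at complete mixing: C_std·(Q_w + Q_r) = Q_w·C_e + Q_r·C_b.
Rearranging, Q_w = Q_r·(C_std − C_b)/(C_e − C_std) = 26·(33 − 12) / (101 − 33) = 8.029 m³/s.
= 8029 L/s.

8030 L/s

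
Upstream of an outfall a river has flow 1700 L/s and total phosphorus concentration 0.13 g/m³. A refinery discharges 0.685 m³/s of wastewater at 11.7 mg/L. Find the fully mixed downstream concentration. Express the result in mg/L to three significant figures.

1700 L/s = 1.7 m³/s.
Flow-weighted mixing gives C = (0.685·11.7 + 1.7·0.13) / (0.685 + 1.7) = 8.236/2.385 = 3.453 mg/L.

3.45 mg/L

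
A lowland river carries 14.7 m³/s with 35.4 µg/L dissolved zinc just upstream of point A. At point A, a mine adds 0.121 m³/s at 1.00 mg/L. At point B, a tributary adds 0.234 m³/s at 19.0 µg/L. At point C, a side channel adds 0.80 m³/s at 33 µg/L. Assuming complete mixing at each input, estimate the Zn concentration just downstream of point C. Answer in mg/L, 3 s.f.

0.0424 mg/L

35.4 µg/L = 0.0354 mg/L.
After input A: C = (14.7·0.0354 + 0.121·1) / 14.82 = 0.04328 mg/L.
19.0 µg/L = 0.019 mg/L.
After input B: C = (14.82·0.04328 + 0.234·0.019) / 15.05 = 0.0429 mg/L.
33 µg/L = 0.033 mg/L.
After input C: C = (15.05·0.0429 + 0.8·0.033) / 15.86 = 0.0424 mg/L.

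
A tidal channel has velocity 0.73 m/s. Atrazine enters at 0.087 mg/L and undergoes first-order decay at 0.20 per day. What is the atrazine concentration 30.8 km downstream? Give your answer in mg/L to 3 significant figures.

Travel time t = 30.8 km / 0.73 m/s = 3.08e+04/0.73 = 4.219e+04 s = 0.4883 d.
First-order decay: C = 0.087·exp(−0.20·0.4883) = 0.087·0.907 = 0.0789 mg/L.

0.0789 mg/L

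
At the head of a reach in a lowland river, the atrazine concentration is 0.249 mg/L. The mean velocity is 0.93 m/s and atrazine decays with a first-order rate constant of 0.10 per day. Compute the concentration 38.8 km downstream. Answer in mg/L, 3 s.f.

Travel time t = 38.8 km / 0.93 m/s = 3.88e+04/0.93 = 4.172e+04 s = 0.4829 d.
First-order decay: C = 0.249·exp(−0.10·0.4829) = 0.249·0.9529 = 0.2373 mg/L.

0.237 mg/L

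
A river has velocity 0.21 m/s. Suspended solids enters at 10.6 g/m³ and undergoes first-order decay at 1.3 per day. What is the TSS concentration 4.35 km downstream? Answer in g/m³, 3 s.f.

7.76 g/m³

Travel time t = 4.35 km / 0.21 m/s = 4350/0.21 = 2.071e+04 s = 0.2397 d.
First-order decay: C = 10.6·exp(−1.3·0.2397) = 10.6·0.7322 = 7.762 g/m³.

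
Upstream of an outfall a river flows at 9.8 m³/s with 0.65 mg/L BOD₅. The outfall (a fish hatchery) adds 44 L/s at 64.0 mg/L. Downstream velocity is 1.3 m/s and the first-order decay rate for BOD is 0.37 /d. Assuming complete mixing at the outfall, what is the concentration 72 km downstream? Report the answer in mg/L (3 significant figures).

0.736 mg/L

44 L/s = 0.044 m³/s.
After complete mixing, C₀ = (0.044·64 + 9.8·0.65) / 9.844 = 0.9332 mg/L.
Travel time t = 7.2e+04 m / 1.3 m/s = 5.538e+04 s = 0.641 d.
C = 0.9332·exp(−0.37·0.641) = 0.9332·0.7888 = 0.7361 mg/L.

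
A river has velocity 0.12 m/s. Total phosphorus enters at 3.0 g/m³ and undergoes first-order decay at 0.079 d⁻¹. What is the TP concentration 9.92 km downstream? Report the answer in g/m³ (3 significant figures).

2.78 g/m³

Travel time t = 9.92 km / 0.12 m/s = 9920/0.12 = 8.267e+04 s = 0.9568 d.
First-order decay: C = 3.0·exp(−0.079·0.9568) = 3.0·0.9272 = 2.782 g/m³.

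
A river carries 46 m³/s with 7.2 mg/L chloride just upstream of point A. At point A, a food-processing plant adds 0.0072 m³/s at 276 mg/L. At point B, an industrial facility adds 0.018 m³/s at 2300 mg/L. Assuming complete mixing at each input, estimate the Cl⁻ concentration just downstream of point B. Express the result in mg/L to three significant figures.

After input A: C = (46·7.2 + 0.0072·276) / 46.01 = 7.242 mg/L.
After input B: C = (46.01·7.242 + 0.018·2300) / 46.03 = 8.139 mg/L.

8.14 mg/L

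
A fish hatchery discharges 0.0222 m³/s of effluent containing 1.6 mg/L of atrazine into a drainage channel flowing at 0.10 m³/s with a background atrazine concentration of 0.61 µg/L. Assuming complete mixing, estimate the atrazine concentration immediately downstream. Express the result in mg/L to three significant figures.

0.291 mg/L

0.61 µg/L = 0.00061 mg/L.
By mass balance at complete mixing, C = (0.0222·1.6 + 0.1·0.00061) / (0.0222 + 0.1) = 0.03558/0.1222 = 0.2912 mg/L.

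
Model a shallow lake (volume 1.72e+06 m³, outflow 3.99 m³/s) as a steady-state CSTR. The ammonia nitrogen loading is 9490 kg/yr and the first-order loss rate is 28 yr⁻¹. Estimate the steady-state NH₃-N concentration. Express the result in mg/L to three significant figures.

0.0545 mg/L

Outflow Q = 3.99 m³/s × 3.156e+07 s/yr = 1.259e+08 m³/yr.
Steady-state CSTR mass balance: W = Q·C + k·V·C, so C = W/(Q + kV).
Q + kV = 1.259e+08 + 28·1.72e+06 = 1.741e+08 m³/yr.
C = 9490/1.741e+08 = 5.452e-05 kg/m³ = 0.05452 mg/L.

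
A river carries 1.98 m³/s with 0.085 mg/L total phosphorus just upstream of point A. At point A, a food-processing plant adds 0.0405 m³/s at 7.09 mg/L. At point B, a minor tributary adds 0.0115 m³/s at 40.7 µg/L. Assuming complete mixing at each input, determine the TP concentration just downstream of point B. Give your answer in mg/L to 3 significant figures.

0.224 mg/L

After input A: C = (1.98·0.085 + 0.0405·7.09) / 2.021 = 0.2254 mg/L.
40.7 µg/L = 0.0407 mg/L.
After input B: C = (2.021·0.2254 + 0.0115·0.0407) / 2.032 = 0.2244 mg/L.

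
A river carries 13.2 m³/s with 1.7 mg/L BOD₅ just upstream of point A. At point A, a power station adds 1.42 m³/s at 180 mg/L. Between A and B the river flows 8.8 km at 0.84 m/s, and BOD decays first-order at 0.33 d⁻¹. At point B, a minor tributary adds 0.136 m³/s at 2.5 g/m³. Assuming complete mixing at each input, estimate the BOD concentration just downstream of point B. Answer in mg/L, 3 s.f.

After input A: C = (13.2·1.7 + 1.42·180) / 14.62 = 19.02 mg/L.
Over the 8.8 km reach to input B (t = 1.048e+04 s = 0.1213 d), decay gives C = 19.02·exp(−0.33·0.1213) = 18.27 mg/L.
After input B: C = (14.62·18.27 + 0.136·2.5) / 14.76 = 18.13 mg/L.

18.1 mg/L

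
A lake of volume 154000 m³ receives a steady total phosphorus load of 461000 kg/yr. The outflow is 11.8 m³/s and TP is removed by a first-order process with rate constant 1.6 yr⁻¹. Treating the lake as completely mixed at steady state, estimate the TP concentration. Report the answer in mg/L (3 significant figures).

Outflow Q = 11.8 m³/s × 3.156e+07 s/yr = 3.724e+08 m³/yr.
Steady-state CSTR mass balance: W = Q·C + k·V·C, so C = W/(Q + kV).
Q + kV = 3.724e+08 + 1.6·154000 = 3.726e+08 m³/yr.
C = 461000/3.726e+08 = 0.001237 kg/m³ = 1.237 mg/L.

1.24 mg/L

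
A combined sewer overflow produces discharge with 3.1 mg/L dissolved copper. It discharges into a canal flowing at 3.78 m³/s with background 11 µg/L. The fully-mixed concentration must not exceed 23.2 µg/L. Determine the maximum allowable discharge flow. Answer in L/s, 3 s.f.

15.0 L/s

11 µg/L = 0.011 mg/L.
23.2 µg/L = 0.0232 mg/L.
Mass balance at complete mixing: C_std·(Q_w + Q_r) = Q_w·C_e + Q_r·C_b.
Rearranging, Q_w = Q_r·(C_std − C_b)/(C_e − C_std) = 3.78·(0.0232 − 0.011) / (3.1 − 0.0232) = 0.01499 m³/s.
= 14.99 L/s.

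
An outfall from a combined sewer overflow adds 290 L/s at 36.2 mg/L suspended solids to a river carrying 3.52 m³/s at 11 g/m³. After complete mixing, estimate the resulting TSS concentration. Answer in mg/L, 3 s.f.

290 L/s = 0.29 m³/s.
By mass balance at complete mixing, C = (0.29·36.2 + 3.52·11) / (0.29 + 3.52) = 49.22/3.81 = 12.92 mg/L.

12.9 mg/L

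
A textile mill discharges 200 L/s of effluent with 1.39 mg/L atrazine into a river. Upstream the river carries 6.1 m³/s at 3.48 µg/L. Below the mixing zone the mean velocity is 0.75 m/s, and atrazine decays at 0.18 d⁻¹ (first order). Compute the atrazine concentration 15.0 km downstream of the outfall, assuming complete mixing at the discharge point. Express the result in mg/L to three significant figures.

200 L/s = 0.2 m³/s.
3.48 µg/L = 0.00348 mg/L.
After complete mixing, C₀ = (0.2·1.39 + 6.1·0.00348) / 6.3 = 0.0475 mg/L.
Travel time t = 1.5e+04 m / 0.75 m/s = 2e+04 s = 0.2315 d.
C = 0.0475·exp(−0.18·0.2315) = 0.0475·0.9592 = 0.04556 mg/L.

0.0456 mg/L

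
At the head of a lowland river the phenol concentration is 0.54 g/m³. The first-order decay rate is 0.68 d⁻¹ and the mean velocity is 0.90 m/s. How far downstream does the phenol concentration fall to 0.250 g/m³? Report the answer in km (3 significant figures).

From C = C₀·e^(−kt), t = ln(C₀/C)/k = ln(0.54/0.250)/0.68 = 0.7701/0.68 = 1.133 d.
Distance = v·t = 0.90 m/s × 9.785e+04 s = 8.806e+04 m = 88.06 km.

88.1 km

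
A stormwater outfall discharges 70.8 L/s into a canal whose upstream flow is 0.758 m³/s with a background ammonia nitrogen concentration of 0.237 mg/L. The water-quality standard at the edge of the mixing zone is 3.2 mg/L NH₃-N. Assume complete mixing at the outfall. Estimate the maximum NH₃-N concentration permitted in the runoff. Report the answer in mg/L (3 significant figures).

34.9 mg/L

70.8 L/s = 0.0708 m³/s.
Mass balance: 3.2·0.8288 = 0.0708·Cₑ + 0.758·0.237.
Cₑ = (2.652 − 0.1796) / 0.0708 = 34.92 mg/L.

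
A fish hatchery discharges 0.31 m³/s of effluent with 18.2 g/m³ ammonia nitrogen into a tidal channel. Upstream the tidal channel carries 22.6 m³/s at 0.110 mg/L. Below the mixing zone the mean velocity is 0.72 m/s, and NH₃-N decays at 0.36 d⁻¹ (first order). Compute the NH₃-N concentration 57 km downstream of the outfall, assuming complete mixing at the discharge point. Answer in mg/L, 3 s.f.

After complete mixing, C₀ = (0.31·18.2 + 22.6·0.11) / 22.91 = 0.3548 mg/L.
Travel time t = 5.7e+04 m / 0.72 m/s = 7.917e+04 s = 0.9163 d.
C = 0.3548·exp(−0.36·0.9163) = 0.3548·0.719 = 0.2551 mg/L.

0.255 mg/L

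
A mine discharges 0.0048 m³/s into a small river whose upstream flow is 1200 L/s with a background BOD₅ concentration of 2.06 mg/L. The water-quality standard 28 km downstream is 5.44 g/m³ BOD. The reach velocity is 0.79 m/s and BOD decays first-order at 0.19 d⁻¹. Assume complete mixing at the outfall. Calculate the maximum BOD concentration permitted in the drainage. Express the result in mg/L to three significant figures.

1200 L/s = 1.2 m³/s.
Travel time to the compliance point: t = 2.8e+04/0.79 = 3.544e+04 s = 0.4102 d; decay factor exp(−0.19·0.4102) = 0.925.
So the concentration just after mixing may be at most 5.44/0.925 = 5.881 mg/L.
Mass balance: 5.881·1.205 = 0.0048·Cₑ + 1.2·2.06.
Cₑ = (7.085 − 2.472) / 0.0048 = 961.1 mg/L.

961 mg/L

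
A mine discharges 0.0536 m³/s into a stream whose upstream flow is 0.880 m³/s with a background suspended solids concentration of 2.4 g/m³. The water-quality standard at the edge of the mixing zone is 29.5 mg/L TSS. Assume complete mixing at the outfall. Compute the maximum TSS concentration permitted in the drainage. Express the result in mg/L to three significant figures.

Mass balance: 29.5·0.9336 = 0.0536·Cₑ + 0.88·2.4.
Cₑ = (27.54 − 2.112) / 0.0536 = 474.4 mg/L.

474 mg/L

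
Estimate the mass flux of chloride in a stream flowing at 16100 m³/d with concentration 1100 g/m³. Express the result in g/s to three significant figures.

16100 m³/d = 0.1863 m³/s.
Mass flux = Q·C = 0.1863 m³/s × 1100 g/m³ = 205 g/s.

205 g/s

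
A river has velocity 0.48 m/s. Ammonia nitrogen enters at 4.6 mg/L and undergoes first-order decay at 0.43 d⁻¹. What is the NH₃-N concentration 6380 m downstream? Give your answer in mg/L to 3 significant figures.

Travel time t = 6380 m / 0.48 m/s = 6380/0.48 = 1.329e+04 s = 0.1538 d.
First-order decay: C = 4.6·exp(−0.43·0.1538) = 4.6·0.936 = 4.306 mg/L.

4.31 mg/L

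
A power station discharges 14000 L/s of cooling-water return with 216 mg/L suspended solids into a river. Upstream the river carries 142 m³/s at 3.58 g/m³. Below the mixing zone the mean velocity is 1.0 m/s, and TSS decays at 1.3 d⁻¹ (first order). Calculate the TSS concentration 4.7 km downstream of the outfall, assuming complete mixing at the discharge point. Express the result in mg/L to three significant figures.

14000 L/s = 14 m³/s.
After complete mixing, C₀ = (14·216 + 142·3.58) / 156 = 22.64 mg/L.
Travel time t = 4700 m / 1.0 m/s = 4700 s = 0.0544 d.
C = 22.64·exp(−1.3·0.0544) = 22.64·0.9317 = 21.1 mg/L.

21.1 mg/L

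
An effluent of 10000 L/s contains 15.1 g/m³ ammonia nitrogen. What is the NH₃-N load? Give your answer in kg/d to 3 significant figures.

13000 kg/d

10000 L/s = 10 m³/s.
Mass flux = Q·C = 10 m³/s × 15.1 g/m³ = 151 g/s.
= 151 g/s × 86.4 = 1.305e+04 kg/d.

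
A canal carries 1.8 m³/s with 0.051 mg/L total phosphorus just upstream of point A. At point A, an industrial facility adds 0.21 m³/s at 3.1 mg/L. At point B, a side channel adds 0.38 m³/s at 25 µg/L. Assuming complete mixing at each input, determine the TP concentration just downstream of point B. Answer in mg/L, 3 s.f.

0.315 mg/L

After input A: C = (1.8·0.051 + 0.21·3.1) / 2.01 = 0.3696 mg/L.
25 µg/L = 0.025 mg/L.
After input B: C = (2.01·0.3696 + 0.38·0.025) / 2.39 = 0.3148 mg/L.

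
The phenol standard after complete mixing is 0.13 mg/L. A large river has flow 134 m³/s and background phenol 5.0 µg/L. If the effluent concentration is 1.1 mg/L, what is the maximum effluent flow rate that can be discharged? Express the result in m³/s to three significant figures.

17.3 m³/s

5.0 µg/L = 0.005 mg/L.
Mass balance at complete mixing: C_std·(Q_w + Q_r) = Q_w·C_e + Q_r·C_b.
Rearranging, Q_w = Q_r·(C_std − C_b)/(C_e − C_std) = 134·(0.13 − 0.005) / (1.1 − 0.13) = 17.27 m³/s.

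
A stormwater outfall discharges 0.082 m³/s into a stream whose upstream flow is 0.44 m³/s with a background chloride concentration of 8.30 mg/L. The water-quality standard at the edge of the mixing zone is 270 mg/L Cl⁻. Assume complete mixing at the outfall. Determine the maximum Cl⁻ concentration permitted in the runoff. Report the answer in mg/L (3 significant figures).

1670 mg/L

Mass balance: 270·0.522 = 0.082·Cₑ + 0.44·8.3.
Cₑ = (140.9 − 3.652) / 0.082 = 1674 mg/L.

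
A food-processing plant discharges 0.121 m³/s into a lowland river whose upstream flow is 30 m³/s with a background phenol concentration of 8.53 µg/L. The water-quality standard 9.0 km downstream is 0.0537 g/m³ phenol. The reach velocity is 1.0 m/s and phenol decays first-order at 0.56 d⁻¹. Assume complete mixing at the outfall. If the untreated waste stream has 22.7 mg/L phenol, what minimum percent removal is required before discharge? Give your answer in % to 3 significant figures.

46.9 %

8.53 µg/L = 0.00853 mg/L.
Travel time to the compliance point: t = 9000/1.0 = 9000 s = 0.1042 d; decay factor exp(−0.56·0.1042) = 0.9433.
So the concentration just after mixing may be at most 0.0537/0.9433 = 0.05693 mg/L.
Mass balance: 0.05693·30.12 = 0.121·Cₑ + 30·0.00853.
Cₑ = (1.715 − 0.2559) / 0.121 = 12.06 mg/L.
Required removal = 1 − 12.06/22.7 = 46.89 %.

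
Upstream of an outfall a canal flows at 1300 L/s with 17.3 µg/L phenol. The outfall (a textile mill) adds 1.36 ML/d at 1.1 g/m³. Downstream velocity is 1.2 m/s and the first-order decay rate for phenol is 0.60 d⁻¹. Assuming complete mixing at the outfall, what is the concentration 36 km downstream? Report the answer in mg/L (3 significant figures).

0.0246 mg/L

1.36 ML/d = 0.01574 m³/s.
1300 L/s = 1.3 m³/s.
17.3 µg/L = 0.0173 mg/L.
After complete mixing, C₀ = (0.01574·1.1 + 1.3·0.0173) / 1.316 = 0.03025 mg/L.
Travel time t = 3.6e+04 m / 1.2 m/s = 3e+04 s = 0.3472 d.
C = 0.03025·exp(−0.60·0.3472) = 0.03025·0.8119 = 0.02456 mg/L.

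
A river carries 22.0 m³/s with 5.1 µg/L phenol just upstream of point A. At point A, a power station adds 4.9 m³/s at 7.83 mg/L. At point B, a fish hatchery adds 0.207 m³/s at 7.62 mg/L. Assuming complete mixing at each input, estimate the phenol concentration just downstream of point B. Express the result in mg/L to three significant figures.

5.1 µg/L = 0.0051 mg/L.
After input A: C = (22·0.0051 + 4.9·7.83) / 26.9 = 1.43 mg/L.
After input B: C = (26.9·1.43 + 0.207·7.62) / 27.11 = 1.478 mg/L.

1.48 mg/L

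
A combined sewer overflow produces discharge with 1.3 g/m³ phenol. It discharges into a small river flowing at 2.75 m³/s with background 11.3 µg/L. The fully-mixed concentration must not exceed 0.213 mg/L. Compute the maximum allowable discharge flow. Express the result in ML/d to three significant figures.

11.3 µg/L = 0.0113 mg/L.
Mass balance at complete mixing: C_std·(Q_w + Q_r) = Q_w·C_e + Q_r·C_b.
Rearranging, Q_w = Q_r·(C_std − C_b)/(C_e − C_std) = 2.75·(0.213 − 0.0113) / (1.3 − 0.213) = 0.5103 m³/s.
= 44.09 ML/d.

44.1 ML/d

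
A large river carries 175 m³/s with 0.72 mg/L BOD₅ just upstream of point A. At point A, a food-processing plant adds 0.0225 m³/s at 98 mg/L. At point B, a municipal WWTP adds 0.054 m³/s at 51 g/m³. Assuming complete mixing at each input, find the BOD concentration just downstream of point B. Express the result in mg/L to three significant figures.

After input A: C = (175·0.72 + 0.0225·98) / 175 = 0.7325 mg/L.
After input B: C = (175·0.7325 + 0.054·51) / 175.1 = 0.748 mg/L.

0.748 mg/L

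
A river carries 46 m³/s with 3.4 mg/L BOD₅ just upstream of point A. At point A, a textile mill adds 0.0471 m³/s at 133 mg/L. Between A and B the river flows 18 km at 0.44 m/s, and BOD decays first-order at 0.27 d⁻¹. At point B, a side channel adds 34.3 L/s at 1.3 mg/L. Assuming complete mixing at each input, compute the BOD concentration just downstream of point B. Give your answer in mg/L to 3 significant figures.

After input A: C = (46·3.4 + 0.0471·133) / 46.05 = 3.533 mg/L.
Over the 18 km reach to input B (t = 4.091e+04 s = 0.4735 d), decay gives C = 3.533·exp(−0.27·0.4735) = 3.109 mg/L.
34.3 L/s = 0.0343 m³/s.
After input B: C = (46.05·3.109 + 0.0343·1.3) / 46.08 = 3.107 mg/L.

3.11 mg/L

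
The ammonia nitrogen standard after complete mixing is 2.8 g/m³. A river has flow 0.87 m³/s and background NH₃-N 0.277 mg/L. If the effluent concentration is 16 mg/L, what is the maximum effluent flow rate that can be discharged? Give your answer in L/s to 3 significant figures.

166 L/s

Mass balance at complete mixing: C_std·(Q_w + Q_r) = Q_w·C_e + Q_r·C_b.
Rearranging, Q_w = Q_r·(C_std − C_b)/(C_e − C_std) = 0.87·(2.8 − 0.277) / (16 − 2.8) = 0.1663 m³/s.
= 166.3 L/s.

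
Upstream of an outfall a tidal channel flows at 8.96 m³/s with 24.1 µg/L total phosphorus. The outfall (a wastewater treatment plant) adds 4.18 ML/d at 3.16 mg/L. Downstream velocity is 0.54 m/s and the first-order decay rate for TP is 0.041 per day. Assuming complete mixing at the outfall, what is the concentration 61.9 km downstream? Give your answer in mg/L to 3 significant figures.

4.18 ML/d = 0.04838 m³/s.
24.1 µg/L = 0.0241 mg/L.
After complete mixing, C₀ = (0.04838·3.16 + 8.96·0.0241) / 9.008 = 0.04094 mg/L.
Travel time t = 6.19e+04 m / 0.54 m/s = 1.146e+05 s = 1.327 d.
C = 0.04094·exp(−0.041·1.327) = 0.04094·0.9471 = 0.03877 mg/L.

0.0388 mg/L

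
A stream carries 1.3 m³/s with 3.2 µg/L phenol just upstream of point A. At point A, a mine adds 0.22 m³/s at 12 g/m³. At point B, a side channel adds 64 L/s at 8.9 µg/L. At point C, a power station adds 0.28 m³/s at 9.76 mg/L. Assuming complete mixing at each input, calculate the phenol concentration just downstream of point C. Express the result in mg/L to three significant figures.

3.2 µg/L = 0.0032 mg/L.
After input A: C = (1.3·0.0032 + 0.22·12) / 1.52 = 1.74 mg/L.
64 L/s = 0.064 m³/s.
8.9 µg/L = 0.0089 mg/L.
After input B: C = (1.52·1.74 + 0.064·0.0089) / 1.584 = 1.67 mg/L.
After input C: C = (1.584·1.67 + 0.28·9.76) / 1.864 = 2.885 mg/L.

2.88 mg/L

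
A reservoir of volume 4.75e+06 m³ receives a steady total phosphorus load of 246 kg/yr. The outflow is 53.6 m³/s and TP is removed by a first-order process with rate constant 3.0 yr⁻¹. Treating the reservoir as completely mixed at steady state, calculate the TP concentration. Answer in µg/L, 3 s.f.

0.144 µg/L

Outflow Q = 53.6 m³/s × 3.156e+07 s/yr = 1.691e+09 m³/yr.
Steady-state CSTR mass balance: W = Q·C + k·V·C, so C = W/(Q + kV).
Q + kV = 1.691e+09 + 3.0·4.75e+06 = 1.706e+09 m³/yr.
C = 246/1.706e+09 = 1.442e-07 kg/m³ = 0.0001442 mg/L = 0.1442 µg/L.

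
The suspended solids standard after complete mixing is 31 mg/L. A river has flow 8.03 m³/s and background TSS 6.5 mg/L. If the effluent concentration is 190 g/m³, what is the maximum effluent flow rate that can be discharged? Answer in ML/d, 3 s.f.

Mass balance at complete mixing: C_std·(Q_w + Q_r) = Q_w·C_e + Q_r·C_b.
Rearranging, Q_w = Q_r·(C_std − C_b)/(C_e − C_std) = 8.03·(31 − 6.5) / (190 − 31) = 1.237 m³/s.
= 106.9 ML/d.

107 ML/d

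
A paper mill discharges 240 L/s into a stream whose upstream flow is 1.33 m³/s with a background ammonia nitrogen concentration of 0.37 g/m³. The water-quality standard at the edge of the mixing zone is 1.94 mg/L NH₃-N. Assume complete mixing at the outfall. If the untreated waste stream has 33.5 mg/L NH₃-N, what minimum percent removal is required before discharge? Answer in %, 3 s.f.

68.2 %

240 L/s = 0.24 m³/s.
Mass balance: 1.94·1.57 = 0.24·Cₑ + 1.33·0.37.
Cₑ = (3.046 − 0.4921) / 0.24 = 10.64 mg/L.
Required removal = 1 − 10.64/33.5 = 68.24 %.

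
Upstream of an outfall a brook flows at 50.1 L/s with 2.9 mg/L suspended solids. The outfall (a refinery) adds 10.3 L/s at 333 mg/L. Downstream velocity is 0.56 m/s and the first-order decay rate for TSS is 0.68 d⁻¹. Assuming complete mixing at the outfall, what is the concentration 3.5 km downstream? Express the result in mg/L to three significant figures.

10.3 L/s = 0.0103 m³/s.
50.1 L/s = 0.0501 m³/s.
After complete mixing, C₀ = (0.0103·333 + 0.0501·2.9) / 0.0604 = 59.19 mg/L.
Travel time t = 3500 m / 0.56 m/s = 6250 s = 0.07234 d.
C = 59.19·exp(−0.68·0.07234) = 59.19·0.952 = 56.35 mg/L.

56.4 mg/L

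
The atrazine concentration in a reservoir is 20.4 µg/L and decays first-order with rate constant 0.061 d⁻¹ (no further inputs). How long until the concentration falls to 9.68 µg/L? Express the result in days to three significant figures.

t = ln(C₀/C)/k = ln(20.4/9.68)/0.061 = 0.7455/0.061 = 12.22 d.

12.2 d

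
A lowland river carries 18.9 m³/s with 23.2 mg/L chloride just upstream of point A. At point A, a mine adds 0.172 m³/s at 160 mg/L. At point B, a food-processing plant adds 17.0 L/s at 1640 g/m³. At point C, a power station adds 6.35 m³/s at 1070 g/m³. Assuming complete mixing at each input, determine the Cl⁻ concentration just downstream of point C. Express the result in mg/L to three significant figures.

287 mg/L

After input A: C = (18.9·23.2 + 0.172·160) / 19.07 = 24.43 mg/L.
17.0 L/s = 0.017 m³/s.
After input B: C = (19.07·24.43 + 0.017·1640) / 19.09 = 25.87 mg/L.
After input C: C = (19.09·25.87 + 6.35·1070) / 25.44 = 286.5 mg/L.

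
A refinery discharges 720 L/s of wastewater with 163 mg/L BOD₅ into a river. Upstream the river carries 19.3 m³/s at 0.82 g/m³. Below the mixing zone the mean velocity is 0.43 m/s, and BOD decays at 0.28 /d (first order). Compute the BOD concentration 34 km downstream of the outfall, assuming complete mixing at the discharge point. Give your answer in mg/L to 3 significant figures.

720 L/s = 0.72 m³/s.
After complete mixing, C₀ = (0.72·163 + 19.3·0.82) / 20.02 = 6.653 mg/L.
Travel time t = 3.4e+04 m / 0.43 m/s = 7.907e+04 s = 0.9152 d.
C = 6.653·exp(−0.28·0.9152) = 6.653·0.774 = 5.149 mg/L.

5.15 mg/L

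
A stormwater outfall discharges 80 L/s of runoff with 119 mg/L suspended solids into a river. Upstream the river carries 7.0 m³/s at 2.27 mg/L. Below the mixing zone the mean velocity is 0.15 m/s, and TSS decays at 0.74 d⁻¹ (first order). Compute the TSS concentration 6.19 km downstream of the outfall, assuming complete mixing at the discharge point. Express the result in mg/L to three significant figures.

80 L/s = 0.08 m³/s.
After complete mixing, C₀ = (0.08·119 + 7·2.27) / 7.08 = 3.589 mg/L.
Travel time t = 6190 m / 0.15 m/s = 4.127e+04 s = 0.4776 d.
C = 3.589·exp(−0.74·0.4776) = 3.589·0.7023 = 2.52 mg/L.

2.52 mg/L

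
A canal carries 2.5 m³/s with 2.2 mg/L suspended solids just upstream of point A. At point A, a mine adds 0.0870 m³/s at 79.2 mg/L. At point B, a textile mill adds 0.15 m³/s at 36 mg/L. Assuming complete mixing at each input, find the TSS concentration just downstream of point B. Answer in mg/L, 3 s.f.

After input A: C = (2.5·2.2 + 0.087·79.2) / 2.587 = 4.789 mg/L.
After input B: C = (2.587·4.789 + 0.15·36) / 2.737 = 6.5 mg/L.

6.50 mg/L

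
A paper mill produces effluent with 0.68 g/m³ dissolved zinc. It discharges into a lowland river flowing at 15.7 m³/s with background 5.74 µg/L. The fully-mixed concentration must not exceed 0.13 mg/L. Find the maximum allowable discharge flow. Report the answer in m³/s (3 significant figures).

5.74 µg/L = 0.00574 mg/L.
Mass balance at complete mixing: C_std·(Q_w + Q_r) = Q_w·C_e + Q_r·C_b.
Rearranging, Q_w = Q_r·(C_std − C_b)/(C_e − C_std) = 15.7·(0.13 − 0.00574) / (0.68 − 0.13) = 3.547 m³/s.

3.55 m³/s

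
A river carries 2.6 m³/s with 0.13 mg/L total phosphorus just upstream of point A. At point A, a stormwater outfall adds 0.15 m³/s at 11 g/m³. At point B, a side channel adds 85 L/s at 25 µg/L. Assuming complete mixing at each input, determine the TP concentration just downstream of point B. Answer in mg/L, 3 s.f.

After input A: C = (2.6·0.13 + 0.15·11) / 2.75 = 0.7229 mg/L.
85 L/s = 0.085 m³/s.
25 µg/L = 0.025 mg/L.
After input B: C = (2.75·0.7229 + 0.085·0.025) / 2.835 = 0.702 mg/L.

0.702 mg/L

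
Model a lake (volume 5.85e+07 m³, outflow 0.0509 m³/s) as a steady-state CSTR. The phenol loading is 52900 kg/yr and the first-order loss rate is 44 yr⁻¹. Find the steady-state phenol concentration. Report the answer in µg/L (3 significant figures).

20.5 µg/L

Outflow Q = 0.0509 m³/s × 3.156e+07 s/yr = 1.606e+06 m³/yr.
Steady-state CSTR mass balance: W = Q·C + k·V·C, so C = W/(Q + kV).
Q + kV = 1.606e+06 + 44·5.85e+07 = 2.576e+09 m³/yr.
C = 52900/2.576e+09 = 2.054e-05 kg/m³ = 0.02054 mg/L = 20.54 µg/L.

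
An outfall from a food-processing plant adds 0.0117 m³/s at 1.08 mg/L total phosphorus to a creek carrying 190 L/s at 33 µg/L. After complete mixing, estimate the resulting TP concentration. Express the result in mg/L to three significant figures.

0.0937 mg/L

190 L/s = 0.19 m³/s.
33 µg/L = 0.033 mg/L.
By mass balance at complete mixing, C = (0.0117·1.08 + 0.19·0.033) / (0.0117 + 0.19) = 0.01891/0.2017 = 0.09373 mg/L.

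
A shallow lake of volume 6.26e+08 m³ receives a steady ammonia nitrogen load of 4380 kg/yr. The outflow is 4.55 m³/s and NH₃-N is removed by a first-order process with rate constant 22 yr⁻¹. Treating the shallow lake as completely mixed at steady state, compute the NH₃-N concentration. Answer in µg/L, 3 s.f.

Outflow Q = 4.55 m³/s × 3.156e+07 s/yr = 1.436e+08 m³/yr.
Steady-state CSTR mass balance: W = Q·C + k·V·C, so C = W/(Q + kV).
Q + kV = 1.436e+08 + 22·6.26e+08 = 1.392e+10 m³/yr.
C = 4380/1.392e+10 = 3.148e-07 kg/m³ = 0.0003148 mg/L = 0.3148 µg/L.

0.315 µg/L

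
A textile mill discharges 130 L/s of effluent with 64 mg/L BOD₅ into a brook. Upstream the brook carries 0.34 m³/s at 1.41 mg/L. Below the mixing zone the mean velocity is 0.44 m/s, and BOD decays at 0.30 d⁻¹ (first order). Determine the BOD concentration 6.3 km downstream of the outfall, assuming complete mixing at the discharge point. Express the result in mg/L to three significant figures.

17.8 mg/L

130 L/s = 0.13 m³/s.
After complete mixing, C₀ = (0.13·64 + 0.34·1.41) / 0.47 = 18.72 mg/L.
Travel time t = 6300 m / 0.44 m/s = 1.432e+04 s = 0.1657 d.
C = 18.72·exp(−0.30·0.1657) = 18.72·0.9515 = 17.81 mg/L.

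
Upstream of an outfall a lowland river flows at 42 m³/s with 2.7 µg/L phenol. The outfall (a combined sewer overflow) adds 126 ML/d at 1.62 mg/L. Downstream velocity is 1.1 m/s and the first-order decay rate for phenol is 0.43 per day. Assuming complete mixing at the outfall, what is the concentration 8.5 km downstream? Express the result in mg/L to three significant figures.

126 ML/d = 1.458 m³/s.
2.7 µg/L = 0.0027 mg/L.
After complete mixing, C₀ = (1.458·1.62 + 42·0.0027) / 43.46 = 0.05697 mg/L.
Travel time t = 8500 m / 1.1 m/s = 7727 s = 0.08944 d.
C = 0.05697·exp(−0.43·0.08944) = 0.05697·0.9623 = 0.05482 mg/L.

0.0548 mg/L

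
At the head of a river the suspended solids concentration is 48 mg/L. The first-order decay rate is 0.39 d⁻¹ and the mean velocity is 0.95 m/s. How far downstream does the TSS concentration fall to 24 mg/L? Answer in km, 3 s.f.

146 km

From C = C₀·e^(−kt), t = ln(C₀/C)/k = ln(48/24)/0.39 = 0.6931/0.39 = 1.777 d.
Distance = v·t = 0.95 m/s × 1.536e+05 s = 1.459e+05 m = 145.9 km.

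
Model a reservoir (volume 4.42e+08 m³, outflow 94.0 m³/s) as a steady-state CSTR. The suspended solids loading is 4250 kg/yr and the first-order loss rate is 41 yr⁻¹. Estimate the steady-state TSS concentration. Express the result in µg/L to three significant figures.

0.202 µg/L

Outflow Q = 94.0 m³/s × 3.156e+07 s/yr = 2.966e+09 m³/yr.
Steady-state CSTR mass balance: W = Q·C + k·V·C, so C = W/(Q + kV).
Q + kV = 2.966e+09 + 41·4.42e+08 = 2.109e+10 m³/yr.
C = 4250/2.109e+10 = 2.015e-07 kg/m³ = 0.0002015 mg/L = 0.2015 µg/L.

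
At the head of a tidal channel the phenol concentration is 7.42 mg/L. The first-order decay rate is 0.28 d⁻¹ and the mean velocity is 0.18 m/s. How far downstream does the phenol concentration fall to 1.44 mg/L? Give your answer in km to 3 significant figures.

From C = C₀·e^(−kt), t = ln(C₀/C)/k = ln(7.42/1.44)/0.28 = 1.64/0.28 = 5.855 d.
Distance = v·t = 0.18 m/s × 5.059e+05 s = 9.106e+04 m = 91.06 km.

91.1 km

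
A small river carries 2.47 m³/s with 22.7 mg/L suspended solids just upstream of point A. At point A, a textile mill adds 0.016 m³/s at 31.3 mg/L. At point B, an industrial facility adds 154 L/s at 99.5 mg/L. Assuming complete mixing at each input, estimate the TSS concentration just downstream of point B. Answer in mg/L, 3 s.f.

27.2 mg/L

After input A: C = (2.47·22.7 + 0.016·31.3) / 2.486 = 22.76 mg/L.
154 L/s = 0.154 m³/s.
After input B: C = (2.486·22.76 + 0.154·99.5) / 2.64 = 27.23 mg/L.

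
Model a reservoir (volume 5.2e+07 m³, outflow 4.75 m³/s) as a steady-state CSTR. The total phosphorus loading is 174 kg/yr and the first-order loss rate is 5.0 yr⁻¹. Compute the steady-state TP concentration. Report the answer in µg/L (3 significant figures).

Outflow Q = 4.75 m³/s × 3.156e+07 s/yr = 1.499e+08 m³/yr.
Steady-state CSTR mass balance: W = Q·C + k·V·C, so C = W/(Q + kV).
Q + kV = 1.499e+08 + 5.0·5.2e+07 = 4.099e+08 m³/yr.
C = 174/4.099e+08 = 4.245e-07 kg/m³ = 0.0004245 mg/L = 0.4245 µg/L.

0.424 µg/L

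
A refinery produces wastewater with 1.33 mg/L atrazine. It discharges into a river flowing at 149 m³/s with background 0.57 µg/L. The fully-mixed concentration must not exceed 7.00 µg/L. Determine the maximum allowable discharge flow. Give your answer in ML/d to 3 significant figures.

0.57 µg/L = 0.00057 mg/L.
7.00 µg/L = 0.007 mg/L.
Mass balance at complete mixing: C_std·(Q_w + Q_r) = Q_w·C_e + Q_r·C_b.
Rearranging, Q_w = Q_r·(C_std − C_b)/(C_e − C_std) = 149·(0.007 − 0.00057) / (1.33 − 0.007) = 0.7242 m³/s.
= 62.57 ML/d.

62.6 ML/d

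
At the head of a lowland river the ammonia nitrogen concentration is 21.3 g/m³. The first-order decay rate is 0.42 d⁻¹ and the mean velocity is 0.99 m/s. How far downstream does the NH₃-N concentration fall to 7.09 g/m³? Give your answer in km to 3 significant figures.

224 km

From C = C₀·e^(−kt), t = ln(C₀/C)/k = ln(21.3/7.09)/0.42 = 1.1/0.42 = 2.619 d.
Distance = v·t = 0.99 m/s × 2.263e+05 s = 2.24e+05 m = 224 km.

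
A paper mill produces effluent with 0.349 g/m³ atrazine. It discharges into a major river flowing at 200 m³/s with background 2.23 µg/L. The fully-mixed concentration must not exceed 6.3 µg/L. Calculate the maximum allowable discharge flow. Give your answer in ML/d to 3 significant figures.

205 ML/d

2.23 µg/L = 0.00223 mg/L.
6.3 µg/L = 0.0063 mg/L.
Mass balance at complete mixing: C_std·(Q_w + Q_r) = Q_w·C_e + Q_r·C_b.
Rearranging, Q_w = Q_r·(C_std − C_b)/(C_e − C_std) = 200·(0.0063 − 0.00223) / (0.349 − 0.0063) = 2.375 m³/s.
= 205.2 ML/d.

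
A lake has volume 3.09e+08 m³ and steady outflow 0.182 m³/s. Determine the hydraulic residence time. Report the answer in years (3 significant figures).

53.8 yr

Q = 0.182 m³/s × 3.156e+07 s/yr = 5.743e+06 m³/yr.
Hydraulic residence time τ = V/Q = 3.09e+08/5.743e+06 = 53.8 yr.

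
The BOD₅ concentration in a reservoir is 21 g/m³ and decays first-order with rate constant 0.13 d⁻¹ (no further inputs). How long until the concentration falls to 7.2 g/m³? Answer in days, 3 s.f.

8.23 d

t = ln(C₀/C)/k = ln(21/7.2)/0.13 = 1.07/0.13 = 8.234 d.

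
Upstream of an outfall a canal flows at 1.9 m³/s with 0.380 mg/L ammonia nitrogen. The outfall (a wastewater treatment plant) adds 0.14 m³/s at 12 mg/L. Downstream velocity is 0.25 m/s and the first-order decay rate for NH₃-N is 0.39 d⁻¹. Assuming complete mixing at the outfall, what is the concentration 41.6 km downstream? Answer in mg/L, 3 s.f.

0.556 mg/L

After complete mixing, C₀ = (0.14·12 + 1.9·0.38) / 2.04 = 1.177 mg/L.
Travel time t = 4.16e+04 m / 0.25 m/s = 1.664e+05 s = 1.926 d.
C = 1.177·exp(−0.39·1.926) = 1.177·0.4718 = 0.5556 mg/L.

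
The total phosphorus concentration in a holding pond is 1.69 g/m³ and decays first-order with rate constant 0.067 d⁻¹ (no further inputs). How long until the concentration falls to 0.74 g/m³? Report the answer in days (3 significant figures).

12.3 d

t = ln(C₀/C)/k = ln(1.69/0.74)/0.067 = 0.8258/0.067 = 12.33 d.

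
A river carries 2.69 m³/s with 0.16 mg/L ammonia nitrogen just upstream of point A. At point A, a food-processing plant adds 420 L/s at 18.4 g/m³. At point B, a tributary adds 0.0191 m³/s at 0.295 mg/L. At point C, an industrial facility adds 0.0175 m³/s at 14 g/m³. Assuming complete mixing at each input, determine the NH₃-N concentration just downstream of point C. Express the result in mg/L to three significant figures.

420 L/s = 0.42 m³/s.
After input A: C = (2.69·0.16 + 0.42·18.4) / 3.11 = 2.623 mg/L.
After input B: C = (3.11·2.623 + 0.0191·0.295) / 3.129 = 2.609 mg/L.
After input C: C = (3.129·2.609 + 0.0175·14) / 3.147 = 2.672 mg/L.

2.67 mg/L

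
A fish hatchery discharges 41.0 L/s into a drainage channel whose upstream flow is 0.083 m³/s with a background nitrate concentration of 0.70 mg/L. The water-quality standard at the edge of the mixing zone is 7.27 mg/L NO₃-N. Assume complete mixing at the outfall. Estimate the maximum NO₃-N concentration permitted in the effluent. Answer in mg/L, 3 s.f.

41.0 L/s = 0.041 m³/s.
Mass balance: 7.27·0.124 = 0.041·Cₑ + 0.083·0.7.
Cₑ = (0.9015 − 0.0581) / 0.041 = 20.57 mg/L.

20.6 mg/L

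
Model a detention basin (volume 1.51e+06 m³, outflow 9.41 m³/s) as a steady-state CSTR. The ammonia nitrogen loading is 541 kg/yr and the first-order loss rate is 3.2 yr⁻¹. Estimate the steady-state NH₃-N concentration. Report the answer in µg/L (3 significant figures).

Outflow Q = 9.41 m³/s × 3.156e+07 s/yr = 2.97e+08 m³/yr.
Steady-state CSTR mass balance: W = Q·C + k·V·C, so C = W/(Q + kV).
Q + kV = 2.97e+08 + 3.2·1.51e+06 = 3.018e+08 m³/yr.
C = 541/3.018e+08 = 1.793e-06 kg/m³ = 0.001793 mg/L = 1.793 µg/L.

1.79 µg/L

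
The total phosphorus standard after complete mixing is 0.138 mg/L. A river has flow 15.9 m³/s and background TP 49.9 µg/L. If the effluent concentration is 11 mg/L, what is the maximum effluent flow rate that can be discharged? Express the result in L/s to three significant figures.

49.9 µg/L = 0.0499 mg/L.
Mass balance at complete mixing: C_std·(Q_w + Q_r) = Q_w·C_e + Q_r·C_b.
Rearranging, Q_w = Q_r·(C_std − C_b)/(C_e − C_std) = 15.9·(0.138 − 0.0499) / (11 − 0.138) = 0.129 m³/s.
= 129 L/s.

129 L/s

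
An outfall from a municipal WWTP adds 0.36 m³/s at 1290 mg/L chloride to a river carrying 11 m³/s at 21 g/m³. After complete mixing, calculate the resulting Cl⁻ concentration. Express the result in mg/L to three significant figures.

Flow-weighted mixing gives C = (0.36·1290 + 11·21) / (0.36 + 11) = 695.4/11.36 = 61.21 mg/L.

61.2 mg/L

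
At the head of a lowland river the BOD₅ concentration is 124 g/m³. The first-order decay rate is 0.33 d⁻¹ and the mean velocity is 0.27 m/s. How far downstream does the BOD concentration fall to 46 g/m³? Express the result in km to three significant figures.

From C = C₀·e^(−kt), t = ln(C₀/C)/k = ln(124/46)/0.33 = 0.9916/0.33 = 3.005 d.
Distance = v·t = 0.27 m/s × 2.596e+05 s = 7.01e+04 m = 70.1 km.

70.1 km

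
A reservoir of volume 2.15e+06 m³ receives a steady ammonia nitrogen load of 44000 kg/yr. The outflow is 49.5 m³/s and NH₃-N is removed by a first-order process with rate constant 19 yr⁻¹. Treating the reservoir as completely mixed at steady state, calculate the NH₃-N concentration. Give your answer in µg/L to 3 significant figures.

27.4 µg/L

Outflow Q = 49.5 m³/s × 3.156e+07 s/yr = 1.562e+09 m³/yr.
Steady-state CSTR mass balance: W = Q·C + k·V·C, so C = W/(Q + kV).
Q + kV = 1.562e+09 + 19·2.15e+06 = 1.603e+09 m³/yr.
C = 44000/1.603e+09 = 2.745e-05 kg/m³ = 0.02745 mg/L = 27.45 µg/L.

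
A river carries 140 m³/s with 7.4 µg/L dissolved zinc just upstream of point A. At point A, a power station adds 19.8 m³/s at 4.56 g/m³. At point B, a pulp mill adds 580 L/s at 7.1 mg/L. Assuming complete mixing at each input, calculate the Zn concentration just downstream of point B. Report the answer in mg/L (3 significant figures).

0.595 mg/L

7.4 µg/L = 0.0074 mg/L.
After input A: C = (140·0.0074 + 19.8·4.56) / 159.8 = 0.5715 mg/L.
580 L/s = 0.58 m³/s.
After input B: C = (159.8·0.5715 + 0.58·7.1) / 160.4 = 0.5951 mg/L.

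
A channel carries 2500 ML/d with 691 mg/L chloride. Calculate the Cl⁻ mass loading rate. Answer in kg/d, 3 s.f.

2500 ML/d = 28.94 m³/s.
Mass flux = Q·C = 28.94 m³/s × 691 g/m³ = 1.999e+04 g/s.
= 1.999e+04 g/s × 86.4 = 1.728e+06 kg/d.

1.73e+06 kg/d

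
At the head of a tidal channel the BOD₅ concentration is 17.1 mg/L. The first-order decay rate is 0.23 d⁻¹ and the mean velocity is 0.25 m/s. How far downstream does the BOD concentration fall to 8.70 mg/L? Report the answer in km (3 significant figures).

63.5 km

From C = C₀·e^(−kt), t = ln(C₀/C)/k = ln(17.1/8.70)/0.23 = 0.6758/0.23 = 2.938 d.
Distance = v·t = 0.25 m/s × 2.538e+05 s = 6.346e+04 m = 63.46 km.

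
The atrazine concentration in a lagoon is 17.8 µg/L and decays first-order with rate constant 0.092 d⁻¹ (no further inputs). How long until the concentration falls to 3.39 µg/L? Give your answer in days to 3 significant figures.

18.0 d

t = ln(C₀/C)/k = ln(17.8/3.39)/0.092 = 1.658/0.092 = 18.03 d.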